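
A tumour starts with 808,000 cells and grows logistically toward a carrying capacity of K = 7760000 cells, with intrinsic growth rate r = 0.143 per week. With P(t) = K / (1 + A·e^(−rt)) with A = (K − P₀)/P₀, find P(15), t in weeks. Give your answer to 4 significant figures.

≈ 3,866,000 cells

A = (7760000 − 808000)/808000 = 8.60396
P(15) = 7760000 / (1 + 8.60396·e^(−0.143·15)) = 7760000 / (1 + 8.60396·0.117068)
= 7760000 / 2.00725 ≈ 3865988.2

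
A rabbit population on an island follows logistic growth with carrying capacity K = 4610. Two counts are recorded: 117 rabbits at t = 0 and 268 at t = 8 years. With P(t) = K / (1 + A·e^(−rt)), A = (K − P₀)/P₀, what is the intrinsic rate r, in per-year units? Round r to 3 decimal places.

A = (4610 − 117)/117 = 38.40171
268 = 4610/(1 + 38.40171·e^(−r·8)) → e^(−8r) = (17.20149 − 1)/38.40171 = 0.421895
r = −ln(0.421895)/8 = 0.863/8

r ≈ 0.108 per year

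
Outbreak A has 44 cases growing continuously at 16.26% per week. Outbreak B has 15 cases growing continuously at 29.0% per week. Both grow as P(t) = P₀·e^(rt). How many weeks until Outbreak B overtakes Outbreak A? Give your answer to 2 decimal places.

t ≈ 8.45 weeks

44·e^(0.1626t) = 15·e^(0.29t)
44/15 = e^((0.29 − 0.1626)t) → ln(2.93333) = 0.1274·t
t = 1.07614 / 0.1274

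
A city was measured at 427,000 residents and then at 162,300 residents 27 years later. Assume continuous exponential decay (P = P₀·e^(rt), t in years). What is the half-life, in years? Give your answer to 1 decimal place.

half-life ≈ 19.3 years

r = ln(162300/427000) / 27 = ln(0.38009) / 27 ≈ -0.035827 per year
half-life = ln 2 / |r| = 0.69315 / 0.035827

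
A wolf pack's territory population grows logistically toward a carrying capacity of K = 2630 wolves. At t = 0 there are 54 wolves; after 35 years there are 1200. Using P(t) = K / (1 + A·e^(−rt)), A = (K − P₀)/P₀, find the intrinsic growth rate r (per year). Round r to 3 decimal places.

r ≈ 0.105 per year

A = (2630 − 54)/54 = 47.7037
1200 = 2630/(1 + 47.7037·e^(−r·35)) → e^(−35r) = (2.19167 − 1)/47.7037 = 0.024981
r = −ln(0.024981)/35 = 3.68966/35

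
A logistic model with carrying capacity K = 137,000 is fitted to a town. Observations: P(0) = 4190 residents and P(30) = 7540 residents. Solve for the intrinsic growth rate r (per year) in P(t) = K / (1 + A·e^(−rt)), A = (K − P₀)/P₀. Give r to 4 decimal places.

r ≈ 0.0204 per year

A = (137000 − 4190)/4190 = 31.6969
7540 = 137000/(1 + 31.6969·e^(−r·30)) → e^(−30r) = (18.16976 − 1)/31.6969 = 0.541686
r = −ln(0.541686)/30 = 0.61307/30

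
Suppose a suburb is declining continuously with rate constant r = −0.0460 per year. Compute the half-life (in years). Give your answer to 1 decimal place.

half-life = ln(2) / |r| = 0.69315 / 0.046

half-life ≈ 15.1 years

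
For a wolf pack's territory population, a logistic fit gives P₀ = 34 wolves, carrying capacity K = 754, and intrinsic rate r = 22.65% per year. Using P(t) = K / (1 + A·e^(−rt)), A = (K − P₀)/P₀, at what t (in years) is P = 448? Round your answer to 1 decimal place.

A = (754 − 34)/34 = 21.17647
448 = 754/(1 + 21.17647·e^(−0.2265t)) → 1 + 21.17647·e^(−0.2265t) = 1.68304
e^(−0.2265t) = 0.032254 → t = ln(31.00346)/0.2265 = 3.4341/0.2265

t ≈ 15.2 years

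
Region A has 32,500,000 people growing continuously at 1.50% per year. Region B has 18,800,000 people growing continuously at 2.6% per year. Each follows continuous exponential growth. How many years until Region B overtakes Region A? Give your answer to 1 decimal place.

t ≈ 49.8 years

32500000·e^(0.015t) = 18800000·e^(0.026t)
32500000/18800000 = e^((0.026 − 0.015)t) → ln(1.72872) = 0.011·t
t = 0.54738 / 0.011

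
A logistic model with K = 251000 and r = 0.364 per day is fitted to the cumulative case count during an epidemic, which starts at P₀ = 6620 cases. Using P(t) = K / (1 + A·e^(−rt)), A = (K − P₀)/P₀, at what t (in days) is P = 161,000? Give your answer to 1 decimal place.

t ≈ 11.5 days

A = (251000 − 6620)/6620 = 36.91541
161000 = 251000/(1 + 36.91541·e^(−0.364t)) → 1 + 36.91541·e^(−0.364t) = 1.55901
e^(−0.364t) = 0.015143 → t = ln(66.03756)/0.364 = 4.19022/0.364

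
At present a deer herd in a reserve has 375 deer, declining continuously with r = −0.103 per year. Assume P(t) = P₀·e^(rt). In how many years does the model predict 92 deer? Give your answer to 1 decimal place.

t ≈ 13.6 years

92 = 375 · e^(-0.103·t)
t = ln(92/375) / -0.103 = ln(0.24533) / -0.103 = -1.40514 / -0.103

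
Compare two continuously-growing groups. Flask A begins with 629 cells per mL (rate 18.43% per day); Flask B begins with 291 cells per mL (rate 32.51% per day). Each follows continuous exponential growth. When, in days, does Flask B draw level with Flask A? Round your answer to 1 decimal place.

629·e^(0.1843t) = 291·e^(0.3251t)
629/291 = e^((0.3251 − 0.1843)t) → ln(2.16151) = 0.1408·t
t = 0.77081 / 0.1408

t ≈ 5.5 days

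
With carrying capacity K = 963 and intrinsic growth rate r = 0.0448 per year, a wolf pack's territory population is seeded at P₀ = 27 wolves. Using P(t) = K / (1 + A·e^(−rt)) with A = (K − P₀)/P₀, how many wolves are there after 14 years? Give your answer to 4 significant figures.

A = (963 − 27)/27 = 34.66667
P(14) = 963 / (1 + 34.66667·e^(−0.0448·14)) = 963 / (1 + 34.66667·0.534085)
= 963 / 19.51495 ≈ 49.35

≈ 49.35 wolves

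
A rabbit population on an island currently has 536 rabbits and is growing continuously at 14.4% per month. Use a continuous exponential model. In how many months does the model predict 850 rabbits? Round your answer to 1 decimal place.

850 = 536 · e^(0.144·t)
t = ln(850/536) / 0.144 = ln(1.58582) / 0.144 = 0.4611 / 0.144

t ≈ 3.2 months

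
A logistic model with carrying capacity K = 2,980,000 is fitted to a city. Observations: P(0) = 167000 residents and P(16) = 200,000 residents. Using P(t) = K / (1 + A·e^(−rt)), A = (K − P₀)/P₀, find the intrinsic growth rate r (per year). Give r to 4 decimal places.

A = (2980000 − 167000)/167000 = 16.84431
200000 = 2980000/(1 + 16.84431·e^(−r·16)) → e^(−16r) = (14.9 − 1)/16.84431 = 0.825204
r = −ln(0.825204)/16 = 0.19212/16

r ≈ 0.0120 per year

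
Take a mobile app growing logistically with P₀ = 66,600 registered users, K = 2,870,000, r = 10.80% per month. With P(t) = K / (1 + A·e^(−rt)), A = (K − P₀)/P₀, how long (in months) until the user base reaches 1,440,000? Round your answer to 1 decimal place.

t ≈ 34.7 months

A = (2870000 − 66600)/66600 = 42.09309
1440000 = 2870000/(1 + 42.09309·e^(−0.108t)) → 1 + 42.09309·e^(−0.108t) = 1.99306
e^(−0.108t) = 0.023592 → t = ln(42.38745)/0.108 = 3.74685/0.108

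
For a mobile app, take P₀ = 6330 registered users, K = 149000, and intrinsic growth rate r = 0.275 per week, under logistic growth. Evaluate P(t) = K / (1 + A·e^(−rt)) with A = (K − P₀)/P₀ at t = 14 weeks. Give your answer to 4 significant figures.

≈ 100,700 registered users

A = (149000 − 6330)/6330 = 22.5387
P(14) = 149000 / (1 + 22.5387·e^(−0.275·14)) = 149000 / (1 + 22.5387·0.02128)
= 149000 / 1.47962 ≈ 100701.69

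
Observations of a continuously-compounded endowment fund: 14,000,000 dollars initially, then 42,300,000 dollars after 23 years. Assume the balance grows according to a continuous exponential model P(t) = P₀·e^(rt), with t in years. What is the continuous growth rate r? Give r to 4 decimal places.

42300000 = 14000000 · e^(r·23)
e^(23r) = 42300000/14000000 = 3.02143
r = ln(3.02143) / 23 = 1.10573 / 23

r ≈ 0.0481 per year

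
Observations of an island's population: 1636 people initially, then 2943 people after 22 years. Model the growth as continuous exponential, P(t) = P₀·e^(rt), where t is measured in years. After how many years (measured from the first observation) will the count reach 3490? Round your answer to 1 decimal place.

t ≈ 28.4 years

r = ln(2943/1636) / 22 ≈ 0.02669 per year
t = ln(3490/1636) / r = 0.75765 / 0.02669 ≈ 28.387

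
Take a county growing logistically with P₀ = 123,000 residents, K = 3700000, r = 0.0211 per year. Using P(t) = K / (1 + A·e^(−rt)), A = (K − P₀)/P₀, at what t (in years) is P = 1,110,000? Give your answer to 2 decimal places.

t ≈ 119.56 years

A = (3700000 − 123000)/123000 = 29.0813
1110000 = 3700000/(1 + 29.0813·e^(−0.0211t)) → 1 + 29.0813·e^(−0.0211t) = 3.33333
e^(−0.0211t) = 0.080235 → t = ln(12.46341)/0.0211 = 2.5228/0.0211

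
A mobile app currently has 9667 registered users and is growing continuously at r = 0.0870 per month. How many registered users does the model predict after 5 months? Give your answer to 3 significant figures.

≈ 14,900 registered users

P(5) = 9667 · e^(0.087·5) = 9667 · e^(0.435)
= 9667 · 1.54496 ≈ 14935.16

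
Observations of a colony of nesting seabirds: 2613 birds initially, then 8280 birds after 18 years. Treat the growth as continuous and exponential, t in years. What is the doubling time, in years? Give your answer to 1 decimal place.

doubling time ≈ 10.8 years

r = ln(8280/2613) / 18 = ln(3.16877) / 18 ≈ 0.064075 per year
doubling time = ln 2 / |r| = 0.69315 / 0.064075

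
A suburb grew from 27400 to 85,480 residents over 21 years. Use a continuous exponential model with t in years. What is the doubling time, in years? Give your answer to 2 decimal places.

r = ln(85480/27400) / 21 = ln(3.11971) / 21 ≈ 0.054178 per year
doubling time = ln 2 / |r| = 0.69315 / 0.054178

doubling time ≈ 12.79 years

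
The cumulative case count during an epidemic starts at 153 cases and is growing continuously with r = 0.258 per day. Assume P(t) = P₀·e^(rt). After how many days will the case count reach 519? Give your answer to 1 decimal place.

519 = 153 · e^(0.258·t)
t = ln(519/153) / 0.258 = ln(3.39216) / 0.258 = 1.22147 / 0.258

t ≈ 4.7 days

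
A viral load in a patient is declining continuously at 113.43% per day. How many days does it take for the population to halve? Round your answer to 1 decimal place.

half-life = ln(2) / |r| = 0.69315 / 1.1343

half-life ≈ 0.6 days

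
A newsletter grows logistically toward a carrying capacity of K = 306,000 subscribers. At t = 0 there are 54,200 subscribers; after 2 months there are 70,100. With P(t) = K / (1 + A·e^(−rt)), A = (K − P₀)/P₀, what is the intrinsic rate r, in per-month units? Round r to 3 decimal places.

r ≈ 0.161 per month

A = (306000 − 54200)/54200 = 4.64576
70100 = 306000/(1 + 4.64576·e^(−r·2)) → e^(−2r) = (4.36519 − 1)/4.64576 = 0.724358
r = −ln(0.724358)/2 = 0.32247/2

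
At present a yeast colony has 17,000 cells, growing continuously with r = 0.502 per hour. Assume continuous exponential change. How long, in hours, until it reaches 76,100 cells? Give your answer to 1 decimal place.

t ≈ 3.0 hours

76100 = 17000 · e^(0.502·t)
t = ln(76100/17000) / 0.502 = ln(4.47647) / 0.502 = 1.49883 / 0.502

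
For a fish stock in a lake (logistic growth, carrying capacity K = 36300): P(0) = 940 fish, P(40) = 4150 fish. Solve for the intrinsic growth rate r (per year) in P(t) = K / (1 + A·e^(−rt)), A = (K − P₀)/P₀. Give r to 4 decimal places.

r ≈ 0.0395 per year

A = (36300 − 940)/940 = 37.61702
4150 = 36300/(1 + 37.61702·e^(−r·40)) → e^(−40r) = (8.74699 − 1)/37.61702 = 0.205944
r = −ln(0.205944)/40 = 1.58015/40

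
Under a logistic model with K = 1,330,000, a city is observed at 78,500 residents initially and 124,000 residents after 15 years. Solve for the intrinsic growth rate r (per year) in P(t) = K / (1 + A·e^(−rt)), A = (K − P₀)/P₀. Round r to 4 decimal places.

A = (1330000 − 78500)/78500 = 15.94268
124000 = 1330000/(1 + 15.94268·e^(−r·15)) → e^(−15r) = (10.72581 − 1)/15.94268 = 0.610049
r = −ln(0.610049)/15 = 0.49422/15

r ≈ 0.0329 per year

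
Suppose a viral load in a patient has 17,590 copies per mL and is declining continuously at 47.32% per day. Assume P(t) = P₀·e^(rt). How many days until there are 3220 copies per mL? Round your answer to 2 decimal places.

3220 = 17590 · e^(-0.4732·t)
t = ln(3220/17590) / -0.4732 = ln(0.18306) / -0.4732 = -1.69795 / -0.4732

t ≈ 3.59 days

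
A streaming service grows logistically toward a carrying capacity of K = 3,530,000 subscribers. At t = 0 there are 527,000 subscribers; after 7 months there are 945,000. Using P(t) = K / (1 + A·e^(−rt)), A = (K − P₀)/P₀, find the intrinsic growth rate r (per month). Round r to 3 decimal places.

r ≈ 0.105 per month

A = (3530000 − 527000)/527000 = 5.69829
945000 = 3530000/(1 + 5.69829·e^(−r·7)) → e^(−7r) = (3.73545 − 1)/5.69829 = 0.480047
r = −ln(0.480047)/7 = 0.73387/7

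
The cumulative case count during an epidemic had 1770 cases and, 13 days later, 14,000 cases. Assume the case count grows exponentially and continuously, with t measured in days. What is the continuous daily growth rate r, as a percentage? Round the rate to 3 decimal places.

14000 = 1770 · e^(r·13)
e^(13r) = 14000/1770 = 7.9096
r = ln(7.9096) / 13 = 2.06808 / 13

r ≈ 15.908% per day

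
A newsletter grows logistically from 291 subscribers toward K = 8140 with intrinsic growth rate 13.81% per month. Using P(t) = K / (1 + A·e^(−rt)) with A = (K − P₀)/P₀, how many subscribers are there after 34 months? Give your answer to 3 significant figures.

≈ 6,530 subscribers

A = (8140 − 291)/291 = 26.97251
P(34) = 8140 / (1 + 26.97251·e^(−0.1381·34)) = 8140 / (1 + 26.97251·0.009137)
= 8140 / 1.24645 ≈ 6530.53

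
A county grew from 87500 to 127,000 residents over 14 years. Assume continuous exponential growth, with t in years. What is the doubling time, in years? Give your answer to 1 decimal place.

r = ln(127000/87500) / 14 = ln(1.45143) / 14 ≈ 0.026611 per year
doubling time = ln 2 / |r| = 0.69315 / 0.026611

doubling time ≈ 26.0 years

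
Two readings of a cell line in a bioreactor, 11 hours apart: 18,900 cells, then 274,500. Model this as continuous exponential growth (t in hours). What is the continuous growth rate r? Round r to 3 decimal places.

274500 = 18900 · e^(r·11)
e^(11r) = 274500/18900 = 14.52381
r = ln(14.52381) / 11 = 2.67579 / 11

r ≈ 0.243 per hour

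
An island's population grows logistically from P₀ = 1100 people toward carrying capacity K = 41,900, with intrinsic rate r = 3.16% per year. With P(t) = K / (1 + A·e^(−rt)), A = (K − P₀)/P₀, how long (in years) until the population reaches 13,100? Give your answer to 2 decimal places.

t ≈ 89.42 years

A = (41900 − 1100)/1100 = 37.09091
13100 = 41900/(1 + 37.09091·e^(−0.0316t)) → 1 + 37.09091·e^(−0.0316t) = 3.19847
e^(−0.0316t) = 0.059273 → t = ln(16.87121)/0.0316 = 2.82561/0.0316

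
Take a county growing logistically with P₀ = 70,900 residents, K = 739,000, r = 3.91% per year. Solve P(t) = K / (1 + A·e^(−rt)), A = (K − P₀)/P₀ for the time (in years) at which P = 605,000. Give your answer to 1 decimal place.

A = (739000 − 70900)/70900 = 9.42313
605000 = 739000/(1 + 9.42313·e^(−0.0391t)) → 1 + 9.42313·e^(−0.0391t) = 1.22149
e^(−0.0391t) = 0.023505 → t = ln(42.54473)/0.0391 = 3.75056/0.0391

t ≈ 95.9 years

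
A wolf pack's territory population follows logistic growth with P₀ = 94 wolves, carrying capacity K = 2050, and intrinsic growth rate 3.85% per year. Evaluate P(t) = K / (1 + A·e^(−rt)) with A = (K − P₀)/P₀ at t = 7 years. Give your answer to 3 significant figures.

≈ 121 wolves

A = (2050 − 94)/94 = 20.80851
P(7) = 2050 / (1 + 20.80851·e^(−0.0385·7)) = 2050 / (1 + 20.80851·0.763761)
= 2050 / 16.89273 ≈ 121.35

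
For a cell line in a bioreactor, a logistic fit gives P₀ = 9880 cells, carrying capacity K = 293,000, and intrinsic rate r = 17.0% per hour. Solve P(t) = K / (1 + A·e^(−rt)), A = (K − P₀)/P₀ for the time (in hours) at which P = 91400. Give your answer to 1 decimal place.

A = (293000 − 9880)/9880 = 28.65587
91400 = 293000/(1 + 28.65587·e^(−0.17t)) → 1 + 28.65587·e^(−0.17t) = 3.20569
e^(−0.17t) = 0.076972 → t = ln(12.9918)/0.17 = 2.56432/0.17

t ≈ 15.1 hours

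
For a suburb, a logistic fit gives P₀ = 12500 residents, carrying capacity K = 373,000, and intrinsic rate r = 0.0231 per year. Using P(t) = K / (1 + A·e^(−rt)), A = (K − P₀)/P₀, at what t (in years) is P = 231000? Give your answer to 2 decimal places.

t ≈ 166.60 years

A = (373000 − 12500)/12500 = 28.84
231000 = 373000/(1 + 28.84·e^(−0.0231t)) → 1 + 28.84·e^(−0.0231t) = 1.61472
e^(−0.0231t) = 0.021315 → t = ln(46.91577)/0.0231 = 3.84835/0.0231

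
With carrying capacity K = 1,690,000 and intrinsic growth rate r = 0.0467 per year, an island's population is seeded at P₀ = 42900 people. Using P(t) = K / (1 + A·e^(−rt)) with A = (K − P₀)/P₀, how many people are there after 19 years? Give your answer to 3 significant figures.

≈ 101,000 people

A = (1690000 − 42900)/42900 = 38.39394
P(19) = 1690000 / (1 + 38.39394·e^(−0.0467·19)) = 1690000 / (1 + 38.39394·0.411766)
= 1690000 / 16.80932 ≈ 100539.46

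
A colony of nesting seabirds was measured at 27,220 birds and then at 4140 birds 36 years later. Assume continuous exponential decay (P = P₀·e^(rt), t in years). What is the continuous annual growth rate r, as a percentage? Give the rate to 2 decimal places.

r ≈ -5.23% per year

4140 = 27220 · e^(r·36)
e^(36r) = 4140/27220 = 0.15209
r = ln(0.15209) / 36 = -1.88326 / 36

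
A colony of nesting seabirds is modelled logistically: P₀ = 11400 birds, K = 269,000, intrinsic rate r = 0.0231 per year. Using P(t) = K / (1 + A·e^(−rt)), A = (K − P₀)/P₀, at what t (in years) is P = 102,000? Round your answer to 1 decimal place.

A = (269000 − 11400)/11400 = 22.59649
102000 = 269000/(1 + 22.59649·e^(−0.0231t)) → 1 + 22.59649·e^(−0.0231t) = 2.63725
e^(−0.0231t) = 0.072456 → t = ln(13.80145)/0.0231 = 2.62477/0.0231

t ≈ 113.6 years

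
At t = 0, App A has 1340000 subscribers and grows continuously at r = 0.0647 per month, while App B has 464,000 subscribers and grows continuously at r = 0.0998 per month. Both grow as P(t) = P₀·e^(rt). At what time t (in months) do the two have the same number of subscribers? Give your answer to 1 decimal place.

1340000·e^(0.0647t) = 464000·e^(0.0998t)
1340000/464000 = e^((0.0998 − 0.0647)t) → ln(2.88793) = 0.0351·t
t = 1.06054 / 0.0351

t ≈ 30.2 months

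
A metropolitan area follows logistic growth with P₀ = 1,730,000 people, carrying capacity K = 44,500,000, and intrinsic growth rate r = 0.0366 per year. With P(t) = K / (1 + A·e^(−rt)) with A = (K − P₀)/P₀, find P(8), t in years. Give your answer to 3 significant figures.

≈ 2,290,000 people

A = (44500000 − 1730000)/1730000 = 24.72254
P(8) = 44500000 / (1 + 24.72254·e^(−0.0366·8)) = 44500000 / (1 + 24.72254·0.746171)
= 44500000 / 19.44725 ≈ 2288240.82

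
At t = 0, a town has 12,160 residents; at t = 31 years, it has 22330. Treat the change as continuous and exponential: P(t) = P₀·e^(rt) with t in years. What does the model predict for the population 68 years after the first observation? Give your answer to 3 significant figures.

≈ 46,100 residents

r = ln(22330/12160) / 31 ≈ 0.019606 per year
P(68) = 12160 · e^(0.019606·68) = 12160 · 3.79314 ≈ 46124.53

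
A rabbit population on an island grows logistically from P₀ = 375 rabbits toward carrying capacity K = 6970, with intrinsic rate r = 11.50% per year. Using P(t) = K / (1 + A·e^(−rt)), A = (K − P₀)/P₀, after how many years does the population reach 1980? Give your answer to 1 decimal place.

A = (6970 − 375)/375 = 17.58667
1980 = 6970/(1 + 17.58667·e^(−0.115t)) → 1 + 17.58667·e^(−0.115t) = 3.5202
e^(−0.115t) = 0.143302 → t = ln(6.97828)/0.115 = 1.9428/0.115

t ≈ 16.9 years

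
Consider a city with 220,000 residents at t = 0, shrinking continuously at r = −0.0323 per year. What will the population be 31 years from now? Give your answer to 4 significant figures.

P(31) = 220000 · e^(-0.0323·31) = 220000 · e^(-1.0013)
= 220000 · 0.3674 ≈ 80828.33

≈ 80,830 residents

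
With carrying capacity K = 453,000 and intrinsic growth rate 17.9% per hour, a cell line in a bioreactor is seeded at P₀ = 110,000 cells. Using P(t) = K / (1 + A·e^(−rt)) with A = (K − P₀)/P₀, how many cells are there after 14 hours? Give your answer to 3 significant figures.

A = (453000 − 110000)/110000 = 3.11818
P(14) = 453000 / (1 + 3.11818·e^(−0.179·14)) = 453000 / (1 + 3.11818·0.081594)
= 453000 / 1.25442 ≈ 361121.68

≈ 361,000 cells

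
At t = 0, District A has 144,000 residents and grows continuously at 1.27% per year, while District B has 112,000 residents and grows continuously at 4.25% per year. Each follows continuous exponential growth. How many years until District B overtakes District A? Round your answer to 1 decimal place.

144000·e^(0.0127t) = 112000·e^(0.0425t)
144000/112000 = e^((0.0425 − 0.0127)t) → ln(1.28571) = 0.0298·t
t = 0.25131 / 0.0298

t ≈ 8.4 years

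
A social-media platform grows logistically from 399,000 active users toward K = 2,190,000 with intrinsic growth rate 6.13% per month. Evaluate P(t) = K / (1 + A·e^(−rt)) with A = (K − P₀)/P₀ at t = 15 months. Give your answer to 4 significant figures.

A = (2190000 − 399000)/399000 = 4.48872
P(15) = 2190000 / (1 + 4.48872·e^(−0.0613·15)) = 2190000 / (1 + 4.48872·0.398718)
= 2190000 / 2.78974 ≈ 785020.59

≈ 785,000 active users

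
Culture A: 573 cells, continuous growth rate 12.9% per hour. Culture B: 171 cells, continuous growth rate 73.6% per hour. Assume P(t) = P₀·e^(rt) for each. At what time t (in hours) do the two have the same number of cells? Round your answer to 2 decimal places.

t ≈ 1.99 hours

573·e^(0.129t) = 171·e^(0.736t)
573/171 = e^((0.736 − 0.129)t) → ln(3.35088) = 0.607·t
t = 1.20922 / 0.607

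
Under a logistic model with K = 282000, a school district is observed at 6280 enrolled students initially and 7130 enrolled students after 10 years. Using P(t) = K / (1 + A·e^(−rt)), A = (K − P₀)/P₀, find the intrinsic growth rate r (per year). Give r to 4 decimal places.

r ≈ 0.0130 per year

A = (282000 − 6280)/6280 = 43.90446
7130 = 282000/(1 + 43.90446·e^(−r·10)) → e^(−10r) = (39.55119 − 1)/43.90446 = 0.87807
r = −ln(0.87807)/10 = 0.13003/10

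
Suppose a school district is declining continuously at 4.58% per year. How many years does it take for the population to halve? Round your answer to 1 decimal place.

half-life = ln(2) / |r| = 0.69315 / 0.0458

half-life ≈ 15.1 years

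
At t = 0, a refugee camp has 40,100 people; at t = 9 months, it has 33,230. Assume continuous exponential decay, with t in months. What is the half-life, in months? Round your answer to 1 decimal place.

half-life ≈ 33.2 months

r = ln(33230/40100) / 9 = ln(0.82868) / 9 ≈ -0.02088 per month
half-life = ln 2 / |r| = 0.69315 / 0.02088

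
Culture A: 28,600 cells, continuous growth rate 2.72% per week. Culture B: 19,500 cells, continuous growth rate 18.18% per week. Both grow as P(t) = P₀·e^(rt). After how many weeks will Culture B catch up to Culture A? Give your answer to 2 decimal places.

28600·e^(0.0272t) = 19500·e^(0.1818t)
28600/19500 = e^((0.1818 − 0.0272)t) → ln(1.46667) = 0.1546·t
t = 0.38299 / 0.1546

t ≈ 2.48 weeks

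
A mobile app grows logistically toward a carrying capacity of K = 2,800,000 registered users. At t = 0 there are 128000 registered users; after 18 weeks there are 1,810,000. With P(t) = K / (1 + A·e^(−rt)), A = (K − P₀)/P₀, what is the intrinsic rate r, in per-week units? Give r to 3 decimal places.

r ≈ 0.202 per week

A = (2800000 − 128000)/128000 = 20.875
1810000 = 2800000/(1 + 20.875·e^(−r·18)) → e^(−18r) = (1.54696 − 1)/20.875 = 0.026202
r = −ln(0.026202)/18 = 3.64193/18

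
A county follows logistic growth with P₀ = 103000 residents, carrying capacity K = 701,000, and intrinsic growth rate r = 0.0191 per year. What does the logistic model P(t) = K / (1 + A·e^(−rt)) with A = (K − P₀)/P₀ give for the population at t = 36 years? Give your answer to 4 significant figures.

A = (701000 − 103000)/103000 = 5.80583
P(36) = 701000 / (1 + 5.80583·e^(−0.0191·36)) = 701000 / (1 + 5.80583·0.502781)
= 701000 / 3.91906 ≈ 178869.41

≈ 178,900 residents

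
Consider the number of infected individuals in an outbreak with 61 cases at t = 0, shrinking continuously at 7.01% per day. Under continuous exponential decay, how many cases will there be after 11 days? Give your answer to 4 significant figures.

P(11) = 61 · e^(-0.0701·11) = 61 · e^(-0.7711)
= 61 · 0.4625 ≈ 28.21

≈ 28.21 cases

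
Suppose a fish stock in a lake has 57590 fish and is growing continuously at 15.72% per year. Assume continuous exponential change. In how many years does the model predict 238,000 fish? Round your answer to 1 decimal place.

238000 = 57590 · e^(0.1572·t)
t = ln(238000/57590) / 0.1572 = ln(4.13266) / 0.1572 = 1.41892 / 0.1572

t ≈ 9.0 years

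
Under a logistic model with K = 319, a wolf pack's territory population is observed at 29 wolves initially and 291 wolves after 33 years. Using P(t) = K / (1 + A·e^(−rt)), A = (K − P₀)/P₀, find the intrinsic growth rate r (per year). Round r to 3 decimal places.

r ≈ 0.141 per year

A = (319 − 29)/29 = 10
291 = 319/(1 + 10·e^(−r·33)) → e^(−33r) = (1.09622 − 1)/10 = 0.009622
r = −ln(0.009622)/33 = 4.6437/33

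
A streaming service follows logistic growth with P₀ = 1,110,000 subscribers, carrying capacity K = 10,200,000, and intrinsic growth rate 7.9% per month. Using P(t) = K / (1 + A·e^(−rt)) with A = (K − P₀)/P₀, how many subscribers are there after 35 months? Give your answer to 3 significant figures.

A = (10200000 − 1110000)/1110000 = 8.18919
P(35) = 10200000 / (1 + 8.18919·e^(−0.079·35)) = 10200000 / (1 + 8.18919·0.062976)
= 10200000 / 1.51572 ≈ 6729460.93

≈ 6,730,000 subscribers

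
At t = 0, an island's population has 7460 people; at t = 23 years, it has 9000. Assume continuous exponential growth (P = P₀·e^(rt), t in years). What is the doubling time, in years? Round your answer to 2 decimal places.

doubling time ≈ 84.95 years

r = ln(9000/7460) / 23 = ln(1.20643) / 23 ≈ 0.00816 per year
doubling time = ln 2 / |r| = 0.69315 / 0.00816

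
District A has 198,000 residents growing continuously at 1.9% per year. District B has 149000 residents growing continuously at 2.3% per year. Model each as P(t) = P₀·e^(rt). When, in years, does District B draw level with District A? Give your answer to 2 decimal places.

t ≈ 71.08 years

198000·e^(0.019t) = 149000·e^(0.023t)
198000/149000 = e^((0.023 − 0.019)t) → ln(1.32886) = 0.004·t
t = 0.28432 / 0.004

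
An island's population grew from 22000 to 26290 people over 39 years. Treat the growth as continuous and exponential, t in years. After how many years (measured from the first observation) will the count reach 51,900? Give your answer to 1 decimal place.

r = ln(26290/22000) / 39 ≈ 0.004568 per year
t = ln(51900/22000) / r = 0.85828 / 0.004568 ≈ 187.895

t ≈ 187.9 years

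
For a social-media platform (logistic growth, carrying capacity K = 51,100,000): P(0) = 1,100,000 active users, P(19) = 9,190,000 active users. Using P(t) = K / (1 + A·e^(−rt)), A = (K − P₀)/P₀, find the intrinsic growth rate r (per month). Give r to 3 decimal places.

A = (51100000 − 1100000)/1100000 = 45.45455
9190000 = 51100000/(1 + 45.45455·e^(−r·19)) → e^(−19r) = (5.56039 − 1)/45.45455 = 0.100329
r = −ln(0.100329)/19 = 2.2993/19

r ≈ 0.121 per month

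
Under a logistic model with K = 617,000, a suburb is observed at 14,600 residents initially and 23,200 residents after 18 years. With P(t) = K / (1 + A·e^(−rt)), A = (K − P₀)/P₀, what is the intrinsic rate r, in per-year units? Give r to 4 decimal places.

r ≈ 0.0265 per year

A = (617000 − 14600)/14600 = 41.26027
23200 = 617000/(1 + 41.26027·e^(−r·18)) → e^(−18r) = (26.59483 − 1)/41.26027 = 0.620326
r = −ln(0.620326)/18 = 0.47751/18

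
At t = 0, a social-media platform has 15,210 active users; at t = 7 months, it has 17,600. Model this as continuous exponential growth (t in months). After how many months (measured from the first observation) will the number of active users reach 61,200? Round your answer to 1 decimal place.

t ≈ 66.8 months

r = ln(17600/15210) / 7 ≈ 0.020849 per month
t = ln(61200/15210) / r = 1.39219 / 0.020849 ≈ 66.774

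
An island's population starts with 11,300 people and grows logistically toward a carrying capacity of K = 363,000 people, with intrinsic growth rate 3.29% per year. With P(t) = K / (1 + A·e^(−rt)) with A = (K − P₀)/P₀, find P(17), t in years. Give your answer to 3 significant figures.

≈ 19,300 people

A = (363000 − 11300)/11300 = 31.12389
P(17) = 363000 / (1 + 31.12389·e^(−0.0329·17)) = 363000 / (1 + 31.12389·0.571609)
= 363000 / 18.7907 ≈ 19318.07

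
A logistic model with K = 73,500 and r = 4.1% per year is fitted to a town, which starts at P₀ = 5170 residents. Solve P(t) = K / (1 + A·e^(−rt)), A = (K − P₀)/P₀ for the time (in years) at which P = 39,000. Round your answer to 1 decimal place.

A = (73500 − 5170)/5170 = 13.21663
39000 = 73500/(1 + 13.21663·e^(−0.041t)) → 1 + 13.21663·e^(−0.041t) = 1.88462
e^(−0.041t) = 0.066932 → t = ln(14.94054)/0.041 = 2.70408/0.041

t ≈ 66.0 years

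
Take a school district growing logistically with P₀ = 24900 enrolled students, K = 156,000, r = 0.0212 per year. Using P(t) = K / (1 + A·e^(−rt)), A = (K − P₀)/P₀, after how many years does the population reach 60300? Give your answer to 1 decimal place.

A = (156000 − 24900)/24900 = 5.26506
60300 = 156000/(1 + 5.26506·e^(−0.0212t)) → 1 + 5.26506·e^(−0.0212t) = 2.58706
e^(−0.0212t) = 0.301433 → t = ln(3.31748)/0.0212 = 1.19921/0.0212

t ≈ 56.6 years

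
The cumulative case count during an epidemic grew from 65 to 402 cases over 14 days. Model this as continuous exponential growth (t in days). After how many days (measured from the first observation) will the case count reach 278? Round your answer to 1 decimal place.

r = ln(402/65) / 14 ≈ 0.130147 per day
t = ln(278/65) / r = 1.45323 / 0.130147 ≈ 11.166

t ≈ 11.2 days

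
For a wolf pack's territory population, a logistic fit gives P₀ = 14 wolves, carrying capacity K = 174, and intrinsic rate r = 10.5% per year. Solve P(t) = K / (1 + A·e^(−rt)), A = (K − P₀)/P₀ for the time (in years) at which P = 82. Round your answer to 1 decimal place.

A = (174 − 14)/14 = 11.42857
82 = 174/(1 + 11.42857·e^(−0.105t)) → 1 + 11.42857·e^(−0.105t) = 2.12195
e^(−0.105t) = 0.098171 → t = ln(10.18634)/0.105 = 2.32105/0.105

t ≈ 22.1 years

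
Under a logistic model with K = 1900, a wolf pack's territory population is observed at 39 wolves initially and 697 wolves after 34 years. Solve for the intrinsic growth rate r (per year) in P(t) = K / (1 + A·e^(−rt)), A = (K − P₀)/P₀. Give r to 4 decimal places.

r ≈ 0.0976 per year

A = (1900 − 39)/39 = 47.71795
697 = 1900/(1 + 47.71795·e^(−r·34)) → e^(−34r) = (2.72597 − 1)/47.71795 = 0.03617
r = −ln(0.03617)/34 = 3.31952/34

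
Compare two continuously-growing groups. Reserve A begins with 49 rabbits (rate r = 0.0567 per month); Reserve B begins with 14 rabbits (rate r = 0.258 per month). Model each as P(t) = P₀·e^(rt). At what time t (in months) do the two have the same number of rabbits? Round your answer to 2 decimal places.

49·e^(0.0567t) = 14·e^(0.258t)
49/14 = e^((0.258 − 0.0567)t) → ln(3.5) = 0.2013·t
t = 1.25276 / 0.2013

t ≈ 6.22 months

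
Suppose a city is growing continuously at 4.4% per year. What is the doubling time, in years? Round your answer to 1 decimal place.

doubling time = ln(2) / |r| = 0.69315 / 0.044

doubling time ≈ 15.8 years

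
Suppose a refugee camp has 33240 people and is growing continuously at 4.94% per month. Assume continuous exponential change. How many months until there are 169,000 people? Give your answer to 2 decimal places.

169000 = 33240 · e^(0.0494·t)
t = ln(169000/33240) / 0.0494 = ln(5.08424) / 0.0494 = 1.62614 / 0.0494

t ≈ 32.92 months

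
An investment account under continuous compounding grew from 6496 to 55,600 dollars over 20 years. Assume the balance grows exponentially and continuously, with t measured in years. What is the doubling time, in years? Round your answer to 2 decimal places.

doubling time ≈ 6.46 years

r = ln(55600/6496) / 20 = ln(8.55911) / 20 ≈ 0.10735 per year
doubling time = ln 2 / |r| = 0.69315 / 0.10735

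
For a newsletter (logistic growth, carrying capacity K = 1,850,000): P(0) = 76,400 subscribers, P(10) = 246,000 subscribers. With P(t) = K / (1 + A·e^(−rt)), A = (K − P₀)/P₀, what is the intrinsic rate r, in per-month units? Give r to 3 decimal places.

r ≈ 0.127 per month

A = (1850000 − 76400)/76400 = 23.21466
246000 = 1850000/(1 + 23.21466·e^(−r·10)) → e^(−10r) = (7.52033 − 1)/23.21466 = 0.280871
r = −ln(0.280871)/10 = 1.26986/10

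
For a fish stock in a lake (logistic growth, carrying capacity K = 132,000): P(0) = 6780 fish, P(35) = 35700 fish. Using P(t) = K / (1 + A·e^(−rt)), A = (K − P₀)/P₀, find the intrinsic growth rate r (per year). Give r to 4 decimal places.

r ≈ 0.0550 per year

A = (132000 − 6780)/6780 = 18.46903
35700 = 132000/(1 + 18.46903·e^(−r·35)) → e^(−35r) = (3.69748 − 1)/18.46903 = 0.146054
r = −ln(0.146054)/35 = 1.92378/35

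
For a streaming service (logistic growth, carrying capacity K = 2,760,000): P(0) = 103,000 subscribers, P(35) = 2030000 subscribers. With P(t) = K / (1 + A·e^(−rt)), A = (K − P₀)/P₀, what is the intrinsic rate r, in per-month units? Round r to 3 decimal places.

A = (2760000 − 103000)/103000 = 25.79612
2030000 = 2760000/(1 + 25.79612·e^(−r·35)) → e^(−35r) = (1.35961 − 1)/25.79612 = 0.01394
r = −ln(0.01394)/35 = 4.27297/35

r ≈ 0.122 per month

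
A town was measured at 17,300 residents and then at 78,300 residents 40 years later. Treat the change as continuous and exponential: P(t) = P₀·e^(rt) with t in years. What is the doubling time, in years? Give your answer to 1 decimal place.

doubling time ≈ 18.4 years

r = ln(78300/17300) / 40 = ln(4.52601) / 40 ≈ 0.037746 per year
doubling time = ln 2 / |r| = 0.69315 / 0.037746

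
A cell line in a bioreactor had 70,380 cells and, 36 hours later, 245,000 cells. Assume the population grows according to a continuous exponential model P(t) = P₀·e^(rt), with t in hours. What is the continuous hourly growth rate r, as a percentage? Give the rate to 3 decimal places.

245000 = 70380 · e^(r·36)
e^(36r) = 245000/70380 = 3.4811
r = ln(3.4811) / 36 = 1.24735 / 36

r ≈ 3.465% per hour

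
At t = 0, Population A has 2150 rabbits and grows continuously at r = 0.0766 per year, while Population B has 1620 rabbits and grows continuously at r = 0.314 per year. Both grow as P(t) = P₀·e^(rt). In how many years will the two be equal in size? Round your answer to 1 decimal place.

2150·e^(0.0766t) = 1620·e^(0.314t)
2150/1620 = e^((0.314 − 0.0766)t) → ln(1.32716) = 0.2374·t
t = 0.28304 / 0.2374

t ≈ 1.2 years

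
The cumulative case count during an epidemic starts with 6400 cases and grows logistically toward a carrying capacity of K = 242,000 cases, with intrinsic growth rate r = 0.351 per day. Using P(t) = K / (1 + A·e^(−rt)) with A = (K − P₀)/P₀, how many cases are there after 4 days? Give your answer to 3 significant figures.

≈ 24,100 cases

A = (242000 − 6400)/6400 = 36.8125
P(4) = 242000 / (1 + 36.8125·e^(−0.351·4)) = 242000 / (1 + 36.8125·0.245613)
= 242000 / 10.04161 ≈ 24099.72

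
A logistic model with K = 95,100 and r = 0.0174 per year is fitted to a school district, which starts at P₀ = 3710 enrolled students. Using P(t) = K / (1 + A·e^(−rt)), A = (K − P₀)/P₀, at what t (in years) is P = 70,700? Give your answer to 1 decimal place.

A = (95100 − 3710)/3710 = 24.63342
70700 = 95100/(1 + 24.63342·e^(−0.0174t)) → 1 + 24.63342·e^(−0.0174t) = 1.34512
e^(−0.0174t) = 0.01401 → t = ln(71.37635)/0.0174 = 4.26797/0.0174

t ≈ 245.3 years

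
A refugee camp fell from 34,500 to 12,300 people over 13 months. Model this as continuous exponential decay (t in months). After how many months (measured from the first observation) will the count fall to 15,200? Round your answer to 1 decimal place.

r = ln(12300/34500) / 13 ≈ -0.079335 per month
t = ln(15200/34500) / r = -0.81966 / -0.079335 ≈ 10.332

t ≈ 10.3 months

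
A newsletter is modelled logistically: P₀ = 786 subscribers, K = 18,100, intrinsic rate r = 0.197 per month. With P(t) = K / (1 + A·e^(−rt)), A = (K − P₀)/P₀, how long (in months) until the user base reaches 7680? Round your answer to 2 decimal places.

A = (18100 − 786)/786 = 22.02799
7680 = 18100/(1 + 22.02799·e^(−0.197t)) → 1 + 22.02799·e^(−0.197t) = 2.35677
e^(−0.197t) = 0.061593 → t = ln(16.2356)/0.197 = 2.78721/0.197

t ≈ 14.15 months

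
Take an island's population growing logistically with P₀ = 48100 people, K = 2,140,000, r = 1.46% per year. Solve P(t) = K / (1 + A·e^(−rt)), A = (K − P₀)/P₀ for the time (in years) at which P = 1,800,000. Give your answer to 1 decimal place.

A = (2140000 − 48100)/48100 = 43.49064
1800000 = 2140000/(1 + 43.49064·e^(−0.0146t)) → 1 + 43.49064·e^(−0.0146t) = 1.18889
e^(−0.0146t) = 0.004343 → t = ln(230.24459)/0.0146 = 5.43914/0.0146

t ≈ 372.5 years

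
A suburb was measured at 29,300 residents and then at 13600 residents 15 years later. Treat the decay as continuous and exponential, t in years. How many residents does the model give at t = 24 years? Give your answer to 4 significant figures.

≈ 8,581 residents

r = ln(13600/29300) / 15 ≈ -0.051168 per year
P(24) = 29300 · e^(-0.051168·24) = 29300 · 0.29287 ≈ 8581.07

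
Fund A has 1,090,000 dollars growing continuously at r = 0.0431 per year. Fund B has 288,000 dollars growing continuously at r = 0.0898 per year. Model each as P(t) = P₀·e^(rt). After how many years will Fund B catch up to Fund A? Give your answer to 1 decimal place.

1090000·e^(0.0431t) = 288000·e^(0.0898t)
1090000/288000 = e^((0.0898 − 0.0431)t) → ln(3.78472) = 0.0467·t
t = 1.33097 / 0.0467

t ≈ 28.5 years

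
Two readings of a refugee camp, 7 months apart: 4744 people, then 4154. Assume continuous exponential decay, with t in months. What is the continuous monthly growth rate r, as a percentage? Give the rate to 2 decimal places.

r ≈ -1.90% per month

4154 = 4744 · e^(r·7)
e^(7r) = 4154/4744 = 0.87563
r = ln(0.87563) / 7 = -0.13281 / 7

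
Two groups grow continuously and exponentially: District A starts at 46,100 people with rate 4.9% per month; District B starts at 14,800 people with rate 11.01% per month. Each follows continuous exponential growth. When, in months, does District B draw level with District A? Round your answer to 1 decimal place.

46100·e^(0.049t) = 14800·e^(0.1101t)
46100/14800 = e^((0.1101 − 0.049)t) → ln(3.11486) = 0.0611·t
t = 1.13619 / 0.0611

t ≈ 18.6 months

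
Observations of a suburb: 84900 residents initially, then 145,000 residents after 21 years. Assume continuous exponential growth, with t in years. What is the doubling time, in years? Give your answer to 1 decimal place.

r = ln(145000/84900) / 21 = ln(1.70789) / 21 ≈ 0.025489 per year
doubling time = ln 2 / |r| = 0.69315 / 0.025489

doubling time ≈ 27.2 years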